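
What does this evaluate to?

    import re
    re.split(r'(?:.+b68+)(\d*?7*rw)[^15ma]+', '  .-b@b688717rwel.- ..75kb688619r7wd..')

['', '717rw', '5kb688619r7wd..']

`re.split` interleaves the captured-group text with the surrounding fragments.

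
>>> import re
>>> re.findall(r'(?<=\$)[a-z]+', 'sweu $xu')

['xu']

The `(?=…)`/`(?<=…)` assertion just peeks at neighbouring text; it doesn't advance the match position.
Matches: at [6:8] → 'xu'.
`findall` yields the raw match text (1 of them) because the pattern has no groups.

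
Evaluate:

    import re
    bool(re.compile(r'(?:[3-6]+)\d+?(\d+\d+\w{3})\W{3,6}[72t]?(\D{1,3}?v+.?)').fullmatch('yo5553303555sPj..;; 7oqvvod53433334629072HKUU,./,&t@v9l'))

False

This matches one or more of a character in [3-6] (non-capturing group); then one or more of a digit (lazy); then one or more of a digit, then one or more of a digit, then exactly 3 of a word character (captured); then 3 to 6 of a non-word character, then optionally one of [72t]; then 1 to 3 of a non-digit (lazy), then one or more of a literal 'v', then optionally any character (captured).
`fullmatch` succeeds only if the pattern covers the string from start to end.
Here the string isn't matched end-to-end, so the call returns None, and `bool(None)` is False.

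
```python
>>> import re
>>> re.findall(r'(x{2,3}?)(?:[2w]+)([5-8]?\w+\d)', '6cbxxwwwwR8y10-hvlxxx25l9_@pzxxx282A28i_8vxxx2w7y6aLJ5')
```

[('xx', 'R8y10'), ('xxx', '5l9'), ('xxx', '82A28i_8vxxx2w7y6aLJ5')]

This matches 2 to 3 of a literal 'x' (lazy) (captured); then one or more of one of [2w] (non-capturing group); then optionally a character in [5-8], then one or more of a word character, then a digit (captured).
With 2 capturing groups, `findall` returns a 2-tuple per match.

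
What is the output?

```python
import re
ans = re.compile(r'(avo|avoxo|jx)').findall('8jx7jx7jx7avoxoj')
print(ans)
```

['jx', 'jx', 'jx', 'avo']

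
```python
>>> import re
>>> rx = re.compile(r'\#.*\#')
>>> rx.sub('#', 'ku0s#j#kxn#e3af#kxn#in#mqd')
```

Matches: at [4:23] → '#j#kxn#e3af#kxn#in#'.
`sub` substitutes '#' at each match site.

'ku0s#mqd'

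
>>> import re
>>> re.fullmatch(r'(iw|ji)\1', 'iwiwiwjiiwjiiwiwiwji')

None

`re.fullmatch` requires the pattern to consume the entire string.
Here there's no way to consume every character, so the call returns None.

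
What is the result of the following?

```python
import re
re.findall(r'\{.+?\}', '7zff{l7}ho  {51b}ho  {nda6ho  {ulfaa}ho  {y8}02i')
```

Since nothing is captured, `findall` lists the 4 matched substrings directly.

['{l7}', '{51b}', '{nda6ho  {ulfaa}', '{y8}']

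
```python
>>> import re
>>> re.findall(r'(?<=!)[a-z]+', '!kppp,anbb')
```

The lookaround is zero-width — it requires the adjacent text to match without consuming it, so the asserted text isn't part of the match.
Scanning left to right: at [1:5] → 'kppp'.
No capturing groups, so `findall` returns the 1 full match string.

['kppp']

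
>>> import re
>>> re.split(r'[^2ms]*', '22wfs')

Splitting on the pattern gives 6 pieces.

['', '2', '2', '', 's', '']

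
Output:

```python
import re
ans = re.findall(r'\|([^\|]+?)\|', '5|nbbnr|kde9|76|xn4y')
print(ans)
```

With a single group, `findall` returns only what that group captured — 2 items.

['nbbnr', '76']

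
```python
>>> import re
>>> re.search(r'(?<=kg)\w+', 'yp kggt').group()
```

'gt'

The positive lookaround only admits positions where the adjacent text matches; those characters stay outside the span.
Unlike `match`, `search` isn't anchored — it looks for the pattern anywhere in the string.
The match spans [5:7] → 'gt'.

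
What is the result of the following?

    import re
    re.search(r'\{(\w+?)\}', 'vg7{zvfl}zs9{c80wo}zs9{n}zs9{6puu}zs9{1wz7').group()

'{zvfl}'

The match spans [3:9] → '{zvfl}'.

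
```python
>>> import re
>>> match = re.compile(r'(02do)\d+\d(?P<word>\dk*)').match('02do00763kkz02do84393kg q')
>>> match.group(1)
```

This matches the literal '02d', then a literal 'o' (captured); then one or more of a digit, then a digit; then a digit, then zero or more of a literal 'k' (captured as 'word').
With `match`, the pattern is implicitly anchored at the beginning.
The match spans [0:11] → '02do00763kk'.
Captured: group 1 = '02do', group 2 = '3kk'.

'02do'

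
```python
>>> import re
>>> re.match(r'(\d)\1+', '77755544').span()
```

`re.match` only tries the pattern at the start of the string.
The match spans [0:3] → '777'.

(0, 3)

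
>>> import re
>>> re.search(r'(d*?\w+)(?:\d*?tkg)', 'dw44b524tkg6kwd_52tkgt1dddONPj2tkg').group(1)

This matches zero or more of the literal 'd' (lazy), then one or more of a word character (captured); then zero or more of a digit (lazy), then the literal 'tkg' (non-capturing group).
`re.search` tries every starting position until one works.
The match spans [0:34] → 'dw44b524tkg6kwd_52tkgt1dddONPj2tkg'.
Captured: group 1 = 'dw44b524tkg6kwd_52tkgt1dddONPj2'.

'dw44b524tkg6kwd_52tkgt1dddONPj2'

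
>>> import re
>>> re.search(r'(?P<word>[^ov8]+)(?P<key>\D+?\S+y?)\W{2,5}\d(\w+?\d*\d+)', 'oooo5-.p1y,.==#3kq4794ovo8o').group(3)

'kq4794'

The pattern matches one or more of any character except [ov8] (captured as 'word'); then one or more of a non-digit (lazy), then one or more of a non-whitespace character, then optionally a literal 'y' (captured as 'key'); then 2 to 5 of a non-word character, then a digit; then one or more of a word character (lazy), then zero or more of a digit, then one or more of a digit (captured).
Lazy quantifiers expand one character at a time until the remainder of the pattern can match.
Unlike `match`, `search` isn't anchored — it looks for the pattern anywhere in the string.
The match spans [4:22] → '5-.p1y,.==#3kq4794'.
Captured: group 1 = '5-.p1y,', group 2 = '.=', group 3 = 'kq4794'.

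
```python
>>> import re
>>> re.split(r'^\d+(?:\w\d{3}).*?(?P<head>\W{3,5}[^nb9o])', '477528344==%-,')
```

A `+?`/`*?`/`{m,n}?` starts at its minimum and grows only as far as needed for what follows to match.
With a capturing group present, the delimiter's captured portion is kept in the result list.

['', '==%-,', '']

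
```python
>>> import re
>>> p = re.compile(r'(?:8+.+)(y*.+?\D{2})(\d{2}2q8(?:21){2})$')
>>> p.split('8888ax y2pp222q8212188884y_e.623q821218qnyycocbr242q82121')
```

The pattern matches one or more of the literal '8', then one or more of any character (non-capturing group); then zero or more of a literal 'y', then one or more of any character (lazy), then exactly 2 of a non-digit (captured); then exactly 2 of a digit, then the literal '2q8', then the literal '21' repeated 2 times (captured); then anchored at the end.
Matches to split on: at [0:57] → '8888ax y2pp222q8212188884y_e.623q821218qnyycocbr242q82121'.
With a capturing group present, the delimiter's captured portion is kept in the result list.

['', 'cbr', '242q82121', '']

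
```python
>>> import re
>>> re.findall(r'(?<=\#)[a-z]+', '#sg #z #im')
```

['sg', 'z', 'im']

Because the assertion is zero-width, the text it checks is not consumed and won't appear in the result.
Since nothing is captured, `findall` lists the 3 matched substrings directly.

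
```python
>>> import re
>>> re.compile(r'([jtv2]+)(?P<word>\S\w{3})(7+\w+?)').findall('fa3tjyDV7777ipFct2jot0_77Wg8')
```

[('tj', 'yDV7', '777i'), ('t2j', 'ot0_', '77W')]

The pattern matches one or more of one of [jtv2] (captured); then a non-whitespace character, then exactly 3 of a word character (captured as 'word'); then one or more of a literal '7', then one or more of a word character (lazy) (captured).
Scanning left to right: at [3:13] match 'tjyDV7777i', groups = ('tj', 'yDV7', '777i'); at [16:26] match 't2jot0_77W', groups = ('t2j', 'ot0_', '77W').
With 3 capturing groups, `findall` returns a 3-tuple per match.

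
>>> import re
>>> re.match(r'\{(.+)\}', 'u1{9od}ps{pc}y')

None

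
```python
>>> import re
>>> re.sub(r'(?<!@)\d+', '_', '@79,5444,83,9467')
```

'@7_,_,_,_'

The negative lookaround is zero-width — it rules out positions where the adjacent text would match, without consuming anything.
Every occurrence is swapped for '_'.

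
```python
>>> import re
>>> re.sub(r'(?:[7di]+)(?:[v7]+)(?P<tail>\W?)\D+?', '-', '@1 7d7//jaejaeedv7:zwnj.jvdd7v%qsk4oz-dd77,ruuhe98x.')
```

'@1 -jaejaee-wnj.jv-sk4oz--uuhe98x.'

The pattern matches one or more of one of [7di] (non-capturing group); then one or more of one of [v7] (non-capturing group); then optionally a non-word character (captured as 'tail'); then one or more of a non-digit (lazy).
Because the quantifier is non-greedy, it stops expanding at the earliest point where the rest of the pattern can succeed.
Matches: at [3:8] → '7d7//'; at [15:20] → 'dv7:z'; at [26:32] → 'dd7v%q'; at [38:44] → 'dd77,r'.
Each match is replaced by '-'.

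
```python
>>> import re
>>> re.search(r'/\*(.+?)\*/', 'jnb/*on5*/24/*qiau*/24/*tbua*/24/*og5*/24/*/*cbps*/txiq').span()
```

(3, 10)

`re.search` scans for the first position where the pattern succeeds.
The match spans [3:10] → '/*on5*/'.
Captured: group 1 = 'on5'.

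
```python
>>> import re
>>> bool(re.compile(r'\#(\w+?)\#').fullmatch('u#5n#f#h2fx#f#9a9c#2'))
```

False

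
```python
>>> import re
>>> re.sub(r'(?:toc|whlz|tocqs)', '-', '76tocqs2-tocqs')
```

The regex engine tests alternatives in the order written; an earlier branch that matches wins even if a later one would match more.
Each match is replaced by '-'.

'76-qs2--qs'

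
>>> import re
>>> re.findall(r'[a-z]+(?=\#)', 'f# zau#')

The `(?=…)`/`(?<=…)` assertion just peeks at neighbouring text; it doesn't advance the match position.
Walking the string: at [0:1] → 'f'; at [3:6] → 'zau'.
With no groups in the pattern, `findall` gives back each whole match — 2 here.

['f', 'zau']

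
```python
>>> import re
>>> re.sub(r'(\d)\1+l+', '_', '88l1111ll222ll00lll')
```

'____'

`\1` has to match the exact text group 1 already captured.
Matches: at [0:3] → '88l'; at [3:9] → '1111ll'; at [9:14] → '222ll'; at [14:19] → '00lll'.
`sub` substitutes '_' at each match site.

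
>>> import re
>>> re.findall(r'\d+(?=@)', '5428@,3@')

The lookaround is zero-width — it requires the adjacent text to match without consuming it, so the asserted text isn't part of the match.
With no groups in the pattern, `findall` gives back each whole match — 2 here.

['5428', '3']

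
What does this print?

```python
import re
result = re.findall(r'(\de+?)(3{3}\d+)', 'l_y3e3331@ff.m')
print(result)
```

[('3e', '3331')]

This matches a digit, then one or more of a literal 'e' (lazy) (captured); then exactly 3 of a literal '3', then one or more of a digit (captured).
`findall` packs the 2 group values into a tuple for every match.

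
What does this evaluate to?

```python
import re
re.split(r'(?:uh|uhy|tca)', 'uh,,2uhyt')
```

['', ',,2', 'yt']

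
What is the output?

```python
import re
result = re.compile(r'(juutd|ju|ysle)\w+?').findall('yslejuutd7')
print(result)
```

Walking the string: at [0:5] match 'yslej', group 1 = 'ysle'.
`findall` collects group 1 from the one match (1 total).

['ysle']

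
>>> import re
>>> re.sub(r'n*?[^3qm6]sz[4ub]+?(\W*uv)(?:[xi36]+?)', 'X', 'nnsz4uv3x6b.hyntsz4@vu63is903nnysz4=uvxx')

'Xx6b.hyntsz4@vu63is903Xx'

Pattern: zero or more of the literal 'n' (lazy), then any character except [3qm6], then the literal 'sz'; then one or more of one of [4ub] (lazy); then zero or more of a non-word character, then the literal 'uv' (captured); then one or more of one of [xi36] (lazy) (non-capturing group).
The `?` after the quantifier makes it lazy — it takes as little as possible before letting the rest of the pattern try.
Matches: at [0:8] → 'nnsz4uv3'; at [29:39] → 'nnysz4=uvx'.
Each match is replaced by 'X'.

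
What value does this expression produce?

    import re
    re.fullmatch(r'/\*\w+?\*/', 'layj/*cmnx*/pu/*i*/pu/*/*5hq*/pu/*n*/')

None

For `fullmatch`, every character of the input must be accounted for by the pattern.
Here the string isn't matched end-to-end, so the call returns None.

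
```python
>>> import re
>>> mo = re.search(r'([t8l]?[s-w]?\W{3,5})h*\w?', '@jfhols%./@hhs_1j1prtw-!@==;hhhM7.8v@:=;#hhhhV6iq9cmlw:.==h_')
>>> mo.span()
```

The pattern matches optionally one of [t8l], then optionally a character in [s-w], then 3 to 5 of a non-word character (captured); then zero or more of the literal 'h', then optionally a word character.
`search` walks the string left to right and returns the first match it finds.
The match spans [5:14] → 'ls%./@hhs'.
Captured: group 1 = 'ls%./@'.

(5, 14)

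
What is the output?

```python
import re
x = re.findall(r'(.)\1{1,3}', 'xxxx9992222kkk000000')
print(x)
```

The backreference `\1` re-matches whatever the first group consumed, character for character.
Walking the string: at [0:4] match 'xxxx', group 1 = 'x'; at [4:7] match '999', group 1 = '9'; at [7:11] match '2222', group 1 = '2'; at [11:14] match 'kkk', group 1 = 'k'; at [14:18] match '0000', group 1 = '0'; ….
With a single group, `findall` returns only what that group captured — 6 items.

['x', '9', '2', 'k', '0', '0']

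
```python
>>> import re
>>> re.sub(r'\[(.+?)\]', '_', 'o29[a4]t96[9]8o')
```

A non-greedy quantifier consumes as few characters as it can — just enough that the remainder of the pattern still matches from where it stops; whatever follows it matches normally.
Each match is replaced by '_'.

'o29_t96_8o'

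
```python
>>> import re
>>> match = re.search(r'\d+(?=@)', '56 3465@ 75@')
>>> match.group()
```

'3465'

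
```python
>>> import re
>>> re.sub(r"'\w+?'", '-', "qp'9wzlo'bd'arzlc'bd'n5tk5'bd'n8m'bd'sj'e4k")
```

Every occurrence is swapped for '-'.

'qp-bd-bd-bd-bd-e4k'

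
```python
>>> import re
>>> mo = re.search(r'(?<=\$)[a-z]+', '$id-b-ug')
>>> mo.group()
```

'id'

Because the assertion is zero-width, the text it checks is not consumed and won't appear in the result.
`re.search` scans for the first position where the pattern succeeds.
The match spans [1:3] → 'id'.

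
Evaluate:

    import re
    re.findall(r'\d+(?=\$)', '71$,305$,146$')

Lookahead/lookbehind check context without consuming it, so the matched span excludes the asserted characters.
Matches: at [0:2] → '71'; at [4:7] → '305'; at [9:12] → '146'.
Since nothing is captured, `findall` lists the 3 matched substrings directly.

['71', '305', '146']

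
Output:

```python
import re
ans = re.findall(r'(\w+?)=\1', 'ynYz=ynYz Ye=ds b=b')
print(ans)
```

['ynYz', 'b']

The backreference `\1` re-matches whatever the first group consumed, character for character.
With a single group, `findall` returns only what that group captured — 2 items.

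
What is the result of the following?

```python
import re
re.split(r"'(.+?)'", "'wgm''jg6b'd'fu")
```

Matches to split on: at [0:5] → "'wgm'"; at [5:11] → "'jg6b'".
`re.split` interleaves the captured-group text with the surrounding fragments.

['', 'wgm', '', 'jg6b', "d'fu"]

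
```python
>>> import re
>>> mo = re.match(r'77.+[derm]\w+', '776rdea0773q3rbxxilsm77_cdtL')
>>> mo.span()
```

(0, 28)

`re.match` only tries the pattern at the start of the string.
The match spans [0:28] → '776rdea0773q3rbxxilsm77_cdtL'.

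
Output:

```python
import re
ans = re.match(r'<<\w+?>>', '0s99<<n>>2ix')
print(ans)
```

With `match`, the pattern is implicitly anchored at the beginning.
Here position 0 doesn't satisfy it, so the call returns None.

None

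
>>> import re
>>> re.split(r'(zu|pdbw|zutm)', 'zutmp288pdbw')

['', 'zu', 'tmp288', 'pdbw', '']

`|` is ordered: at each position the engine commits to the first alternative that works.
Because the pattern has a capturing group, `split` also inserts each captured text between the pieces.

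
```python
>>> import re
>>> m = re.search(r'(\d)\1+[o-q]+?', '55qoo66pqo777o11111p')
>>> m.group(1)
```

'5'

`\1` has to match the exact text group 1 already captured.
`re.search` tries every starting position until one works.
The match spans [0:3] → '55q'.
Captured: group 1 = '5'.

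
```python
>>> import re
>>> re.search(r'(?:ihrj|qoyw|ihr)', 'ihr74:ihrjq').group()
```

`re.search` tries every starting position until one works.
The match spans [0:3] → 'ihr'.

'ihr'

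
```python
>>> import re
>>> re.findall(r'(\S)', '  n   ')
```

Pattern: a non-whitespace character (captured).
With a single group, `findall` returns only what that group captured — 1 item.

['n']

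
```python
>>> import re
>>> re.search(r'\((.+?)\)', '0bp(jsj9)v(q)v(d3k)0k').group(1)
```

'jsj9'

The match spans [3:9] → '(jsj9)'.
Captured: group 1 = 'jsj9'.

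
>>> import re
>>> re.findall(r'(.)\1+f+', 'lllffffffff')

['l']

A backreference is literal: `\1` must see the identical characters the first group matched.
With a single group, `findall` returns only what that group captured — 1 item.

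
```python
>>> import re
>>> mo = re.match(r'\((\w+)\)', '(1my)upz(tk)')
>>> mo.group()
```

`match` is anchored at position 0; if the pattern doesn't fit there, it returns None.
The match spans [0:5] → '(1my)'.
Captured: group 1 = '1my'.

'(1my)'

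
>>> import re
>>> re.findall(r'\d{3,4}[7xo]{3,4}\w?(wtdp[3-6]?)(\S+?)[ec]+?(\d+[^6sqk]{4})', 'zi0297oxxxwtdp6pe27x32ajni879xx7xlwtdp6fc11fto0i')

This matches 3 to 4 of a digit, then 3 to 4 of one of [7xo], then optionally a word character; then the literal 'wt', then the literal 'dp', then optionally a character in [3-6] (captured); then one or more of a non-whitespace character (lazy) (captured); then one or more of one of [ec] (lazy); then one or more of a digit, then exactly 4 of any character except [6sqk] (captured).
A `+?`/`*?`/`{m,n}?` starts at its minimum and grows only as far as needed for what follows to match.
Walking the string: at [2:23] match '0297oxxxwtdp6pe27x32a', groups = ('wtdp6', 'p', '27x32a'); at [26:47] match '879xx7xlwtdp6fc11fto0', groups = ('wtdp6', 'f', '11fto0').
`findall` packs the 3 group values into a tuple for every match.

[('wtdp6', 'p', '27x32a'), ('wtdp6', 'f', '11fto0')]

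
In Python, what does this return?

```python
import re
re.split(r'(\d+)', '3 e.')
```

['', '3', ' e.']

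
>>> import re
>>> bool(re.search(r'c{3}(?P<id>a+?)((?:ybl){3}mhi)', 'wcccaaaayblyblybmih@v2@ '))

False

This matches exactly 3 of a literal 'c'; then one or more of a literal 'a' (lazy) (captured as 'id'); then the literal 'ybl' repeated 3 times, then the literal 'mhi' (captured).
`re.search` scans for the first position where the pattern succeeds.
Here no position works, so the call returns None, and `bool(None)` is False.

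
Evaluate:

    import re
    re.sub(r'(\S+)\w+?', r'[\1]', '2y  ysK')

'[2]  [ys]'

Pattern: one or more of a non-whitespace character (captured); then one or more of a word character (lazy).
Each match is replaced using the text its own group 1 captured.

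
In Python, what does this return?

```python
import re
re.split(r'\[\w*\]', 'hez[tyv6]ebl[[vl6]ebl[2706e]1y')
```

`split` removes every match and returns the 4 fragments in between.

['hez', 'ebl[', 'ebl', '1y']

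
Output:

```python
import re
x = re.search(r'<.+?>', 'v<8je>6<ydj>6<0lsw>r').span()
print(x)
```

Lazy quantifiers expand one character at a time until the remainder of the pattern can match.
`re.search` scans for the first position where the pattern succeeds.
The match spans [1:6] → '<8je>'.

(1, 6)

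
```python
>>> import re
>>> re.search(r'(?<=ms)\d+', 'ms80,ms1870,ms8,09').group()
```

'80'

Because the assertion is zero-width, the text it checks is not consumed and won't appear in the result.
The match spans [2:4] → '80'.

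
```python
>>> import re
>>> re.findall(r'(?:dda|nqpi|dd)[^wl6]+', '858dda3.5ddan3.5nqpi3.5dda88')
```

Matches: at [3:28] → 'dda3.5ddan3.5nqpi3.5dda88'.
Since nothing is captured, `findall` lists the 1 matched substring directly.

['dda3.5ddan3.5nqpi3.5dda88']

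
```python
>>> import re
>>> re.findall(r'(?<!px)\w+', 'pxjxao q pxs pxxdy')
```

Because the assertion is negative and zero-width, positions next to the forbidden text are skipped.
With no groups in the pattern, `findall` gives back each whole match — 4 here.

['pxjxao', 'q', 'pxs', 'pxxdy']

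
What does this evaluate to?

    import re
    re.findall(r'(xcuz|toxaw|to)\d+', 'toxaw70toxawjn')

['toxaw']

`findall` collects group 1 from the one match (1 total).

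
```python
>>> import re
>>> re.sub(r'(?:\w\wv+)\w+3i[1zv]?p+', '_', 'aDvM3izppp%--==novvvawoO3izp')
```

Pattern: a word character, then a word character, then one or more of the literal 'v' (non-capturing group); then one or more of a word character, then the literal '3i', then optionally one of [1zv]; then one or more of a literal 'p'.
`sub` substitutes '_' at each match site.

'_%--==_'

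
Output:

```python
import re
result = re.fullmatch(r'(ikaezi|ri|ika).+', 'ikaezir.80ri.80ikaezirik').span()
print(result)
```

`fullmatch` succeeds only if the pattern covers the string from start to end.
The match spans [0:24] → 'ikaezir.80ri.80ikaezirik'.
Captured: group 1 = 'ikaezi'.

(0, 24)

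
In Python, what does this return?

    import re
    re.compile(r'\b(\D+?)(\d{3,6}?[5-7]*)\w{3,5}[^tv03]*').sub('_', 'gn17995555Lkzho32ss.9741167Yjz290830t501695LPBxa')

Pattern: a word boundary (`\b`, zero-width); then one or more of a non-digit (lazy) (captured); then 3 to 6 of a digit (lazy), then zero or more of a character in [5-7] (captured); then 3 to 5 of a word character, then zero or more of any character except [tv03].
Matches: at [0:15] → 'gn17995555Lkzho'; at [19:32] → '.9741167Yjz29'.
Each match is replaced by '_'.

'_32ss_0830t501695LPBxa'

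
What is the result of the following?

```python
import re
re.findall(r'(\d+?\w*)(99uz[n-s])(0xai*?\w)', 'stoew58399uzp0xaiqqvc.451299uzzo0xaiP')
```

[('583', '99uzp', '0xai')]

The pattern matches one or more of a digit (lazy), then zero or more of a word character (captured); then the literal '99u', then a literal 'z', then a character in [n-s] (captured); then the literal '0xa', then zero or more of the literal 'i' (lazy), then a word character (captured).
Lazy quantifiers expand one character at a time until the remainder of the pattern can match.
Walking the string: at [5:17] match '58399uzp0xai', groups = ('583', '99uzp', '0xai').
3 groups means the one result is a tuple of 3 captured strings — 1 here.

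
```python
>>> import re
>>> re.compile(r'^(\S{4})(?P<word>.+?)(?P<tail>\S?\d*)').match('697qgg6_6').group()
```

'697qgg6'

Pattern: anchored at the start of the string; then exactly 4 of a non-whitespace character (captured); then one or more of any character (lazy) (captured as 'word'); then optionally a non-whitespace character, then zero or more of a digit (captured as 'tail').
`match` is anchored at position 0; if the pattern doesn't fit there, it returns None.
The match spans [0:7] → '697qgg6'.
Captured: group 1 = '697q', group 2 = 'g', group 3 = 'g6'.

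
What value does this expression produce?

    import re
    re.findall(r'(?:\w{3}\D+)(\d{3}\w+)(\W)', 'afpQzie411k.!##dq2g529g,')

Multiple groups make `findall` return tuples — one 2-tuple for each match.

[('411k', '.'), ('529g', ',')]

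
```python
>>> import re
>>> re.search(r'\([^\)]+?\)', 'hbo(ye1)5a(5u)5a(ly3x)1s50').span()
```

(3, 8)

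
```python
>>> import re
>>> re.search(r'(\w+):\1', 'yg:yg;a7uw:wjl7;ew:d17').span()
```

`\1` has to match the exact text group 1 already captured.
`re.search` tries every starting position until one works.
The match spans [0:5] → 'yg:yg'.
Captured: group 1 = 'yg'.

(0, 5)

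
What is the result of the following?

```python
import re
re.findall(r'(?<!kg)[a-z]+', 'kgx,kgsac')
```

['kgx', 'kgsac']

The negative lookahead/lookbehind blocks any match where the forbidden context is present.
Walking the string: at [0:3] → 'kgx'; at [4:9] → 'kgsac'.
No capturing groups, so `findall` returns the 2 full match strings.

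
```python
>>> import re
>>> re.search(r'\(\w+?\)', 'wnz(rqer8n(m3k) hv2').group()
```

'(m3k)'

The match spans [10:15] → '(m3k)'.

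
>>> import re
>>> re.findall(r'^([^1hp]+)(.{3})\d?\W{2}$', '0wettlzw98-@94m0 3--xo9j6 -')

The pattern matches anchored at the start of the string; then one or more of any character except [1hp] (captured); then exactly 3 of any character (captured); then optionally a digit, then exactly 2 of a non-word character; then anchored at the end.
Matches: at [0:27] match '0wettlzw98-@94m0 3--xo9j6 -', groups = ('0wettlzw98-@94m0 3--xo', '9j6').
With 2 capturing groups, `findall` returns a 2-tuple per match.

[('0wettlzw98-@94m0 3--xo', '9j6')]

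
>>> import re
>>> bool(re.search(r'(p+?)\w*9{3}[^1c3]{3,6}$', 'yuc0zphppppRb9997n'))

False

This matches one or more of a literal 'p' (lazy) (captured); then zero or more of a word character, then exactly 3 of the literal '9', then 3 to 6 of any character except [1c3]; then anchored at the end.
`search` walks the string left to right and returns the first match it finds.
Here no position works, so the call returns None, and `bool(None)` is False.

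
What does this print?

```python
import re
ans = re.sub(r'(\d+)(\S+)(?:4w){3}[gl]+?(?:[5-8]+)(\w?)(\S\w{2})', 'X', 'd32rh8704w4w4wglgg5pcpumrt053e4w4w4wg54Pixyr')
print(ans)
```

Each match is replaced by 'X'.

dXyr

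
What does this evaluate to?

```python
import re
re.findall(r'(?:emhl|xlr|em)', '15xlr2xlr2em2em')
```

['xlr', 'xlr', 'em', 'em']

Scanning left to right: at [2:5] → 'xlr'; at [6:9] → 'xlr'; at [10:12] → 'em'; at [13:15] → 'em'.
With no groups in the pattern, `findall` gives back each whole match — 4 here.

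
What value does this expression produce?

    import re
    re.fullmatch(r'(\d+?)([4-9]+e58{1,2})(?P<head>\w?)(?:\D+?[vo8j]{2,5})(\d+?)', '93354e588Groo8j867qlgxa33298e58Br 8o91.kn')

None

This matches one or more of a digit (lazy) (captured); then one or more of a character in [4-9], then the literal 'e5', then 1 to 2 of the literal '8' (captured); then optionally a word character (captured as 'head'); then one or more of a non-digit (lazy), then 2 to 5 of one of [vo8j] (non-capturing group); then one or more of a digit (lazy) (captured).
`fullmatch` succeeds only if the pattern covers the string from start to end.
Here the pattern can't cover the whole string, so the call returns None.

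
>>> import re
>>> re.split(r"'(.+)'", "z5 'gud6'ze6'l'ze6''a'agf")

['z5 ', "gud6'ze6'l'ze6''a", 'agf']

The group in the pattern means `split` returns the separators' captures alongside the pieces.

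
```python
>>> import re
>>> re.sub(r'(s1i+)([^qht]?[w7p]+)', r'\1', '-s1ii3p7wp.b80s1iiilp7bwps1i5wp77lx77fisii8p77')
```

'-s1ii.b80s1iiibwps1ilx77fisii8p77'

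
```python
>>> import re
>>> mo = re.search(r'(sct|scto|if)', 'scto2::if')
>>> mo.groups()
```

`|` is ordered: at each position the engine commits to the first alternative that works.
Unlike `match`, `search` isn't anchored — it looks for the pattern anywhere in the string.
The match spans [0:3] → 'sct'.
Captured: group 1 = 'sct'.

('sct',)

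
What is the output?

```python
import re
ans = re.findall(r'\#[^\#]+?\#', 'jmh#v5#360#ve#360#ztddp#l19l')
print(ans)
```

`findall` yields the raw match text (3 of them) because the pattern has no groups.

['#v5#', '#ve#', '#ztddp#']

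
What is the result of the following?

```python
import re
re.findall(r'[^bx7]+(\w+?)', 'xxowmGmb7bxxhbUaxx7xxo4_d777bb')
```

['b', 'b', 'x', '7']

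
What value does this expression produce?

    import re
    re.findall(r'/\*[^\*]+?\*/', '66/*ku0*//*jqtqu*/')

['/*ku0*/', '/*jqtqu*/']

`findall` yields the raw match text (2 of them) because the pattern has no groups.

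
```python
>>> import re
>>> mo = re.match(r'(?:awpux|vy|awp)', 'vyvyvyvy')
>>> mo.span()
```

(0, 2)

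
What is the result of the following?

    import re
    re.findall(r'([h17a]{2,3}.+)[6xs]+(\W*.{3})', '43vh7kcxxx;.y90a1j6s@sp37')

This matches 2 to 3 of one of [h17a], then one or more of any character (captured); then one or more of one of [6xs]; then zero or more of a non-word character, then exactly 3 of any character (captured).
Multiple groups make `findall` return tuples — one 2-tuple for the one match.

[('h7kcxxx;.y90a1j6s@', 'p37')]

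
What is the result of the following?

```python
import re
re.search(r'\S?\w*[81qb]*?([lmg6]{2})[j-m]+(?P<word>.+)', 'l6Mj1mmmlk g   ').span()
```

(0, 15)

The pattern matches optionally a non-whitespace character, then zero or more of a word character; then zero or more of one of [81qb] (lazy); then exactly 2 of one of [lmg6] (captured); then one or more of a character in [j-m]; then one or more of any character (captured as 'word').
The match spans [0:15] → 'l6Mj1mmmlk g   '.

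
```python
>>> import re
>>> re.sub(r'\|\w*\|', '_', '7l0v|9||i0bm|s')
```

Matches: at [4:7] → '|9|'; at [7:13] → '|i0bm|'.
Each match is replaced by '_'.

'7l0v__s'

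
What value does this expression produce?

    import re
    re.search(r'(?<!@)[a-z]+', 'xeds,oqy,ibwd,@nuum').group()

'xeds'

The negative lookahead/lookbehind blocks any match where the forbidden context is present.
`search` walks the string left to right and returns the first match it finds.
The match spans [0:4] → 'xeds'.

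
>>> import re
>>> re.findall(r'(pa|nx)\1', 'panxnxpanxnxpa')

['nx', 'nx']

`\1` is not a pattern — it's the concrete string captured by group 1, re-applied verbatim.
Matches: at [2:6] match 'nxnx', group 1 = 'nx'; at [8:12] match 'nxnx', group 1 = 'nx'.
With a single group, `findall` returns only what that group captured — 2 items.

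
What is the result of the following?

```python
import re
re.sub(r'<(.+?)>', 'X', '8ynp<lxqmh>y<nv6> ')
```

'8ynpXyX '

A `+?`/`*?`/`{m,n}?` starts at its minimum and grows only as far as needed for what follows to match.
Matches: at [4:11] → '<lxqmh>'; at [12:17] → '<nv6>'.
Every occurrence is swapped for 'X'.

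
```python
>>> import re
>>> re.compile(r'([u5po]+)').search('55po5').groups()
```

('55po5',)

The pattern matches one or more of one of [u5po] (captured).
`re.search` scans for the first position where the pattern succeeds.
The match spans [0:5] → '55po5'.
Captured: group 1 = '55po5'.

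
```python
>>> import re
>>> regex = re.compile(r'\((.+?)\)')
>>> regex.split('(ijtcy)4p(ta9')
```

Matches to split on: at [0:7] → '(ijtcy)'.
The group in the pattern means `split` returns the separators' captures alongside the pieces.

['', 'ijtcy', '4p(ta9']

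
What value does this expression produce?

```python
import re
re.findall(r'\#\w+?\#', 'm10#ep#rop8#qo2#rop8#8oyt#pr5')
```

Walking the string: at [3:7] → '#ep#'; at [11:16] → '#qo2#'; at [20:26] → '#8oyt#'.
With no groups in the pattern, `findall` gives back each whole match — 3 here.

['#ep#', '#qo2#', '#8oyt#']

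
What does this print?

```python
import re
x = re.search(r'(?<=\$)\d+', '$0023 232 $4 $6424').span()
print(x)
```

(1, 5)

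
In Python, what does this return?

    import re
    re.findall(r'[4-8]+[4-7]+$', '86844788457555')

With no groups in the pattern, `findall` gives back each whole match — 1 here.

['86844788457555']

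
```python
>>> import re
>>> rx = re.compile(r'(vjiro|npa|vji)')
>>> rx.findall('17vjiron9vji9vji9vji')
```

`|` is ordered: at each position the engine commits to the first alternative that works.
With a single group, `findall` returns only what that group captured — 4 items.

['vjiro', 'vji', 'vji', 'vji']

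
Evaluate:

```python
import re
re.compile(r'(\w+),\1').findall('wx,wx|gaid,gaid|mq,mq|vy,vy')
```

['wx', 'gaid', 'mq', 'vy']

A backreference is literal: `\1` must see the identical characters the first group matched.
With a single group, `findall` returns only what that group captured — 4 items.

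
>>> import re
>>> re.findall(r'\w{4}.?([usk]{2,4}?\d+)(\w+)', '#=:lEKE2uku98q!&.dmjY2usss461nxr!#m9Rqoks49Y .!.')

This matches exactly 4 of a word character, then optionally any character; then 2 to 4 of one of [usk] (lazy), then one or more of a digit (captured); then one or more of a word character (captured).
`findall` packs the 2 group values into a tuple for every match.

[('uku98', 'q'), ('usss461', 'nxr'), ('ks49', 'Y')]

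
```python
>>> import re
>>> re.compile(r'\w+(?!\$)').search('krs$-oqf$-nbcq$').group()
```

The negative lookahead/lookbehind blocks any match where the forbidden context is present.
`search` walks the string left to right and returns the first match it finds.
The match spans [0:2] → 'kr'.

'kr'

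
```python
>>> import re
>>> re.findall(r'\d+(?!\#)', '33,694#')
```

Because the assertion is negative and zero-width, positions next to the forbidden text are skipped.
With no groups in the pattern, `findall` gives back each whole match — 2 here.

['33', '69']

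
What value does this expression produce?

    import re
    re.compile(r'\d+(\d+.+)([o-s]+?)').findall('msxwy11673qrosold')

[('3qros', 'o')]

This matches one or more of a digit; then one or more of a digit, then one or more of any character (captured); then one or more of a character in [o-s] (lazy) (captured).
Matches: at [5:15] match '11673qroso', groups = ('3qros', 'o').
Multiple groups make `findall` return tuples — one 2-tuple for the one match.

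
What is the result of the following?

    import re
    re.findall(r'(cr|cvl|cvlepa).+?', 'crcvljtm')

['cr']

With a single group, `findall` returns only what that group captured — 1 item.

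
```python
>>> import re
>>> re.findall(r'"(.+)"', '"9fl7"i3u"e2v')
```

['9fl7"i3u']

Because there's exactly one group, `findall` drops the full match and keeps group 1 from the one hit.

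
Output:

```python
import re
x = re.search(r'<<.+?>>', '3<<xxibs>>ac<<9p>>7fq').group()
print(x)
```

<<xxibs>>

With the lazy modifier that quantifier settles for the fewest repetitions that let the rest of the pattern succeed (the atoms after it are unaffected and can still be greedy).
Unlike `match`, `search` isn't anchored — it looks for the pattern anywhere in the string.
The match spans [1:10] → '<<xxibs>>'.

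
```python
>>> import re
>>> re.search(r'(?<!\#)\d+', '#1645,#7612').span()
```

(2, 5)

`(?!…)`/`(?<!…)` only lets a position through if the neighbouring text does NOT match; no characters are consumed.
`re.search` scans for the first position where the pattern succeeds.
The match spans [2:5] → '645'.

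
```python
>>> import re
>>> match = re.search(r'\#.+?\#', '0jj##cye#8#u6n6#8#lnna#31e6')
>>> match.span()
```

(3, 9)

The match spans [3:9] → '##cye#'.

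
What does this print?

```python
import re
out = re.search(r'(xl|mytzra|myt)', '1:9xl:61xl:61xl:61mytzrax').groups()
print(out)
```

('xl',)

`re.search` scans for the first position where the pattern succeeds.
The match spans [3:5] → 'xl'.
Captured: group 1 = 'xl'.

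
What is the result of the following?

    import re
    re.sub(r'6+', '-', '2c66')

Pattern: one or more of a literal '6'.
Matches: at [2:4] → '66'.
Each match is replaced by '-'.

'2c-'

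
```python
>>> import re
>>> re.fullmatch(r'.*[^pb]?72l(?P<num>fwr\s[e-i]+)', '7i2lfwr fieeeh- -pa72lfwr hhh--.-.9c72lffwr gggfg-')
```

None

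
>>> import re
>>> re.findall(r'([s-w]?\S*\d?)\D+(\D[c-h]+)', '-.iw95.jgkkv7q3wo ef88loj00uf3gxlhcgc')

[('-.iw95.jgkkv7q3wo', 'ef'), ('88loj00uf3gxlh', 'gc')]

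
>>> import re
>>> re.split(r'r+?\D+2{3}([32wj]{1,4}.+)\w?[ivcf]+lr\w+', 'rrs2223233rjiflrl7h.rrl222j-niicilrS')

Pattern: one or more of the literal 'r' (lazy), then one or more of a non-digit, then exactly 3 of the literal '2'; then 1 to 4 of one of [32wj], then one or more of any character (captured); then optionally a word character; then one or more of one of [ivcf], then the literal 'lr', then one or more of a word character.
Matches to split on: at [0:36] → 'rrs2223233rjiflrl7h.rrl222j-niicilrS'.
With a capturing group present, the delimiter's captured portion is kept in the result list.

['', '3233rjiflrl7h.rrl222j-niic', '']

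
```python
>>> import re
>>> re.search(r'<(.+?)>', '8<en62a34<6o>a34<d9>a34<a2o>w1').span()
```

Lazy quantifiers expand one character at a time until the remainder of the pattern can match.
The match spans [1:13] → '<en62a34<6o>'.

(1, 13)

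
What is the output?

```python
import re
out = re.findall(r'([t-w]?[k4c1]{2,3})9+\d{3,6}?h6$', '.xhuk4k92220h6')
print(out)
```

The pattern matches optionally a character in [t-w], then 2 to 3 of one of [k4c1] (captured); then one or more of a literal '9', then 3 to 6 of a digit (lazy), then the literal 'h6'; then anchored at the end.
With a single group, `findall` returns only what that group captured — 1 item.

['uk4k']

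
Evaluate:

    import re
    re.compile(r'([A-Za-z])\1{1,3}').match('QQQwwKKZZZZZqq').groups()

('Q',)

The match spans [0:3] → 'QQQ'.
Captured: group 1 = 'Q'.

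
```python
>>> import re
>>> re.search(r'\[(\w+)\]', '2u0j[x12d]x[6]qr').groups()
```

`re.search` tries every starting position until one works.
The match spans [4:10] → '[x12d]'.
Captured: group 1 = 'x12d'.

('x12d',)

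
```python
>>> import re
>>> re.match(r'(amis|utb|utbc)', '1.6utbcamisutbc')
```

`re.match` won't scan ahead — the pattern has to work from the very first character.
Here the pattern fails at index 0, so the call returns None.

None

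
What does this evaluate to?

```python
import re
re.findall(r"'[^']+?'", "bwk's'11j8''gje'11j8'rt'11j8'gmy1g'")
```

Matches: at [3:6] → "'s'"; at [11:16] → "'gje'"; at [20:24] → "'rt'"; at [28:35] → "'gmy1g'".
`findall` yields the raw match text (4 of them) because the pattern has no groups.

["'s'", "'gje'", "'rt'", "'gmy1g'"]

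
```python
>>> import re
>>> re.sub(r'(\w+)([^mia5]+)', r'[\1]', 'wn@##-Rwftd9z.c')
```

'[wn]'

The replacement refers to a captured group, so each match is rewritten using its own captured text.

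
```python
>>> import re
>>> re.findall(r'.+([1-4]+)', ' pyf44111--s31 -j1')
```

['1']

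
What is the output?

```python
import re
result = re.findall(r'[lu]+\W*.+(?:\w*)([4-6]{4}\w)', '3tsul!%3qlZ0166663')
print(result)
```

Pattern: one or more of one of [lu], then zero or more of a non-word character, then one or more of any character; then zero or more of a word character (non-capturing group); then exactly 4 of a character in [4-6], then a word character (captured).
Scanning left to right: at [3:18] match 'ul!%3qlZ0166663', group 1 = '66663'.
`findall` collects group 1 from the one match (1 total).

['66663']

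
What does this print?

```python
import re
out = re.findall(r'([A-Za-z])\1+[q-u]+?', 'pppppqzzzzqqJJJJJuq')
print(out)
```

A backreference is literal: `\1` must see the identical characters the first group matched.
Walking the string: at [0:6] match 'pppppq', group 1 = 'p'; at [6:11] match 'zzzzq', group 1 = 'z'; at [12:18] match 'JJJJJu', group 1 = 'J'.
One capturing group, so `findall` returns just the captured substring from each match — 3 in all.

['p', 'z', 'J']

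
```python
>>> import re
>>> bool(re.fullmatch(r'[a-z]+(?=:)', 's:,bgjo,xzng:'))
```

Lookahead/lookbehind check context without consuming it, so the matched span excludes the asserted characters.
`re.fullmatch` is like wrapping the pattern in `^…$` (in single-line mode).
Here the string isn't matched end-to-end, so the call returns None, and `bool(None)` is False.

False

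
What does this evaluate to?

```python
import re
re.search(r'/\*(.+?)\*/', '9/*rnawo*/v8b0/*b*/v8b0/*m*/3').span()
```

(1, 10)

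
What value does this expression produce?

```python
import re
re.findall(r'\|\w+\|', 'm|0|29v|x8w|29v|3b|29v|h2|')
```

No capturing groups, so `findall` returns the 4 full match strings.

['|0|', '|x8w|', '|3b|', '|h2|']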